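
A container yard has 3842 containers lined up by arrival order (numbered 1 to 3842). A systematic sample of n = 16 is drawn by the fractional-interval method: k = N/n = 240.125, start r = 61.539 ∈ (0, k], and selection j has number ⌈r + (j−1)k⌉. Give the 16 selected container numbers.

62, 302, 542, 782, 1023, 1263, 1503, 1743, 1983, 2223, 2463, 2703, 2944, 3184, 3424, 3664

j=1: r + 0k = 61.539 → ⌈·⌉ = 62
j=2: r + 1k = 301.664 → ⌈·⌉ = 302
j=3: r + 2k = 541.789 → ⌈·⌉ = 542
j=4: r + 3k = 781.914 → ⌈·⌉ = 782
j=5: r + 4k = 1022.039 → ⌈·⌉ = 1023
j=6: r + 5k = 1262.164 → ⌈·⌉ = 1263
j=7: r + 6k = 1502.289 → ⌈·⌉ = 1503
j=8: r + 7k = 1742.414 → ⌈·⌉ = 1743
j=9: r + 8k = 1982.539 → ⌈·⌉ = 1983
j=10: r + 9k = 2222.664 → ⌈·⌉ = 2223
j=11: r + 10k = 2462.789 → ⌈·⌉ = 2463
j=12: r + 11k = 2702.914 → ⌈·⌉ = 2703
j=13: r + 12k = 2943.039 → ⌈·⌉ = 2944
j=14: r + 13k = 3183.164 → ⌈·⌉ = 3184
j=15: r + 14k = 3423.289 → ⌈·⌉ = 3424
j=16: r + 15k = 3663.414 → ⌈·⌉ = 3664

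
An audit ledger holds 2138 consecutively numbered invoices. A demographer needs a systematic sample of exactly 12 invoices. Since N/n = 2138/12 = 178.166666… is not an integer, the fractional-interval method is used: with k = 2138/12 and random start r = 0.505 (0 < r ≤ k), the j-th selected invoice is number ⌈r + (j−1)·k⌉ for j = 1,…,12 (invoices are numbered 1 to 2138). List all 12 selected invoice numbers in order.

j=1: r + 0k = 0.505 → ⌈·⌉ = 1
j=2: r + 1k = 178.671666… → ⌈·⌉ = 179
j=3: r + 2k = 356.838333… → ⌈·⌉ = 357
j=4: r + 3k = 535.005 → ⌈·⌉ = 536
j=5: r + 4k = 713.171666… → ⌈·⌉ = 714
j=6: r + 5k = 891.338333… → ⌈·⌉ = 892
j=7: r + 6k = 1069.505 → ⌈·⌉ = 1070
j=8: r + 7k = 1247.671666… → ⌈·⌉ = 1248
j=9: r + 8k = 1425.838333… → ⌈·⌉ = 1426
j=10: r + 9k = 1604.005 → ⌈·⌉ = 1605
j=11: r + 10k = 1782.171666… → ⌈·⌉ = 1783
j=12: r + 11k = 1960.338333… → ⌈·⌉ = 1961

1, 179, 357, 536, 714, 892, 1070, 1248, 1426, 1605, 1783, 1961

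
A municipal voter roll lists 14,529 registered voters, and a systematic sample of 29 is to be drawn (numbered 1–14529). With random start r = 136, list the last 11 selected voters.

k = N/n = 14529/29 = 501
19th selection = 136 + 18×501 = 9154
20th: 9154 + 501 = 9655
21st: 9655 + 501 = 10156
22nd: 10156 + 501 = 10657
23rd: 10657 + 501 = 11158
24th: 11158 + 501 = 11659
25th: 11659 + 501 = 12160
26th: 12160 + 501 = 12661
27th: 12661 + 501 = 13162
28th: 13162 + 501 = 13663
29th: 13663 + 501 = 14164

9154, 9655, 10156, 10657, 11158, 11659, 12160, 12661, 13162, 13663, 14164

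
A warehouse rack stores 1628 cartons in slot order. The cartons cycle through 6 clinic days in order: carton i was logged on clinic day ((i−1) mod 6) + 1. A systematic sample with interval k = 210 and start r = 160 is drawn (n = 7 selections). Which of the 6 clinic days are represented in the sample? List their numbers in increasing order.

Consecutive selections differ by k = 210, so their clinic day numbers differ by 210 mod 6 = 0.
gcd(210, 6) = 6, so the sample visits 6/6 = 1 distinct residues mod 6.
Start 160 is clinic day 4; the clinic days hit are 4.

4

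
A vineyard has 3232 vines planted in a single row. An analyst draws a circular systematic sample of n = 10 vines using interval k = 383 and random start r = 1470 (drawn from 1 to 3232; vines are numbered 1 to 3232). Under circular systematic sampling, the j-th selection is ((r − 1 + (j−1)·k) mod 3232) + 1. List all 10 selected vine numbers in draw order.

Selection 1: 1470
Selection 2: 1470 + 383 = 1853
Selection 3: 1853 + 383 = 2236
Selection 4: 2236 + 383 = 2619
Selection 5: 2619 + 383 = 3002
Selection 6: 3002 + 383 = 3385 → 3385 − 3232 = 153
Selection 7: 153 + 383 = 536
Selection 8: 536 + 383 = 919
Selection 9: 919 + 383 = 1302
Selection 10: 1302 + 383 = 1685

1470, 1853, 2236, 2619, 3002, 153, 536, 919, 1302, 1685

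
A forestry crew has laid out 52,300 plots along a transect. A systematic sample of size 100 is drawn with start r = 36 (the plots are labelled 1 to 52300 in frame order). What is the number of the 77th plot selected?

39784

k = 52300/100 = 523
77th selection = r + (77−1)·k = 36 + 76×523 = 36 + 39748 = 39784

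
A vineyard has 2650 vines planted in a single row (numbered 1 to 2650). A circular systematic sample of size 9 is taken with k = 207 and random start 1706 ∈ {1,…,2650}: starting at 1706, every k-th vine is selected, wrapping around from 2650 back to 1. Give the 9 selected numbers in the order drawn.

1706, 1913, 2120, 2327, 2534, 91, 298, 505, 712

Selection 1: 1706
Selection 2: 1706 + 207 = 1913
Selection 3: 1913 + 207 = 2120
Selection 4: 2120 + 207 = 2327
Selection 5: 2327 + 207 = 2534
Selection 6: 2534 + 207 = 2741 → 2741 − 2650 = 91
Selection 7: 91 + 207 = 298
Selection 8: 298 + 207 = 505
Selection 9: 505 + 207 = 712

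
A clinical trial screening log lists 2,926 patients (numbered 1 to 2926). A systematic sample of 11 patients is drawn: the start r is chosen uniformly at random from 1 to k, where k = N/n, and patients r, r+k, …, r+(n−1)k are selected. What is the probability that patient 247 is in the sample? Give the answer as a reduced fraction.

k = 2926/11 = 266.
Patient 247 is selected iff r ≡ 247 (mod 266); exactly one such r in {1,…,266}.
Inclusion probability = 1/266.

1/266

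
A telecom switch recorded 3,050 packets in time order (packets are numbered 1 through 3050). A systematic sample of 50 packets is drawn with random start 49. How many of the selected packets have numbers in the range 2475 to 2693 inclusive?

k = 3050/50 = 61
First selection ≥ 2475: 49 + ⌈(2475−49)/61⌉·61 = 49 + 40×61 = 2489
Last selection ≤ 2693: 49 + ⌊(2693−49)/61⌋·61 = 49 + 43×61 = 2672
Count = 43 − 40 + 1 = 4

4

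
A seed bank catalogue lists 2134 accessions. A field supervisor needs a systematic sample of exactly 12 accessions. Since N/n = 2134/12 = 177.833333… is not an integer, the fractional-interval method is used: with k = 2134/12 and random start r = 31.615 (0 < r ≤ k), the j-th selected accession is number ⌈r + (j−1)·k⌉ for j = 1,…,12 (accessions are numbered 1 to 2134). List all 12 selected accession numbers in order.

32, 210, 388, 566, 743, 921, 1099, 1277, 1455, 1633, 1810, 1988

j=1: r + 0k = 31.615 → ⌈·⌉ = 32
j=2: r + 1k = 209.448333… → ⌈·⌉ = 210
j=3: r + 2k = 387.281666… → ⌈·⌉ = 388
j=4: r + 3k = 565.115 → ⌈·⌉ = 566
j=5: r + 4k = 742.948333… → ⌈·⌉ = 743
j=6: r + 5k = 920.781666… → ⌈·⌉ = 921
j=7: r + 6k = 1098.615 → ⌈·⌉ = 1099
j=8: r + 7k = 1276.448333… → ⌈·⌉ = 1277
j=9: r + 8k = 1454.281666… → ⌈·⌉ = 1455
j=10: r + 9k = 1632.115 → ⌈·⌉ = 1633
j=11: r + 10k = 1809.948333… → ⌈·⌉ = 1810
j=12: r + 11k = 1987.781666… → ⌈·⌉ = 1988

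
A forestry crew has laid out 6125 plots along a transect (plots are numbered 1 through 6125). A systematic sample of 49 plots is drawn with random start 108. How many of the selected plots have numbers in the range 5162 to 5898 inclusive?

k = 6125/49 = 125
First selection ≥ 5162: 108 + ⌈(5162−108)/125⌉·125 = 108 + 41×125 = 5233
Last selection ≤ 5898: 108 + ⌊(5898−108)/125⌋·125 = 108 + 46×125 = 5858
Count = 46 − 41 + 1 = 6

6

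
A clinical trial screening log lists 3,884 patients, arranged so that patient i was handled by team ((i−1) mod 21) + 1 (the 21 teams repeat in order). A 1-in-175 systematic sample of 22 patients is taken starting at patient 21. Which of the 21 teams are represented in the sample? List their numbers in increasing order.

7, 14, 21

Consecutive selections differ by k = 175, so their team numbers differ by 175 mod 21 = 7.
gcd(175, 21) = 7, so the sample visits 21/7 = 3 distinct residues mod 21.
Start 21 is team 21; the teams hit are 7, 14, 21.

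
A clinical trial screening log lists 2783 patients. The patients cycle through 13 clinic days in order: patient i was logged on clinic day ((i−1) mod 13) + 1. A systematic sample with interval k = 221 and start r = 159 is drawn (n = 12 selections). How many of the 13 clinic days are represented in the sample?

1

Consecutive selections differ by k = 221, so their clinic day numbers differ by 221 mod 13 = 0.
gcd(221, 13) = 13, so the sample visits 13/13 = 1 distinct residues mod 13.
Start 159 is clinic day 3; the clinic days hit are 3.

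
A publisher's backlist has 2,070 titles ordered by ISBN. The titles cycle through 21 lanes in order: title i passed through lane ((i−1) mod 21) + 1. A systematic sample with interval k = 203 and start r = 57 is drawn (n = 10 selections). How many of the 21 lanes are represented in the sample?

3

Consecutive selections differ by k = 203, so their lane numbers differ by 203 mod 21 = 14.
gcd(203, 21) = 7, so the sample visits 21/7 = 3 distinct residues mod 21.
Start 57 is lane 15; the lanes hit are 1, 8, 15.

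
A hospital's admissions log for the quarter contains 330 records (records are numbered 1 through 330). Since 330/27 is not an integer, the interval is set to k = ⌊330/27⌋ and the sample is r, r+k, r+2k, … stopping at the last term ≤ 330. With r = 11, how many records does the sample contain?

k = ⌊330/27⌋ = 12
Achieved size = ⌊(330 − 11)/12⌋ + 1 = ⌊319/12⌋ + 1 = 26 + 1 = 27
(last selection: 11 + 26×12 = 323 ≤ 330; next would be 335 > 330)

27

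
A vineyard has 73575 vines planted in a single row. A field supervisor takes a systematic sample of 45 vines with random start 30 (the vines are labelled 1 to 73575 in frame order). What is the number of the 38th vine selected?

60525

k = 73575/45 = 1635
38th selection = r + (38−1)·k = 30 + 37×1635 = 30 + 60495 = 60525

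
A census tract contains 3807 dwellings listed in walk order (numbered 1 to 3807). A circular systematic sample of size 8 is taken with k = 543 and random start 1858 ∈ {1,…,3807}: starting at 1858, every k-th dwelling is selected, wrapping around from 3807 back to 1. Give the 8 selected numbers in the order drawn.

Selection 1: 1858
Selection 2: 1858 + 543 = 2401
Selection 3: 2401 + 543 = 2944
Selection 4: 2944 + 543 = 3487
Selection 5: 3487 + 543 = 4030 → 4030 − 3807 = 223
Selection 6: 223 + 543 = 766
Selection 7: 766 + 543 = 1309
Selection 8: 1309 + 543 = 1852

1858, 2401, 2944, 3487, 223, 766, 1309, 1852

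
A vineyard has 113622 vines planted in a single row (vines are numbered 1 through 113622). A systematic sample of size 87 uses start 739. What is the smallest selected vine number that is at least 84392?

k = 113622/87 = 1306
Steps past start: ⌈(84392 − 739)/1306⌉ = ⌈83653/1306⌉ = 65
Selected vine: 739 + 65×1306 = 85629

85629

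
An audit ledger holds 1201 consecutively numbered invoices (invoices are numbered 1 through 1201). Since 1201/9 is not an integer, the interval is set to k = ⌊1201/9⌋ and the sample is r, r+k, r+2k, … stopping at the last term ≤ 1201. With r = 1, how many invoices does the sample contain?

k = ⌊1201/9⌋ = 133
Achieved size = ⌊(1201 − 1)/133⌋ + 1 = ⌊1200/133⌋ + 1 = 9 + 1 = 10
(last selection: 1 + 9×133 = 1198 ≤ 1201; next would be 1331 > 1201)

10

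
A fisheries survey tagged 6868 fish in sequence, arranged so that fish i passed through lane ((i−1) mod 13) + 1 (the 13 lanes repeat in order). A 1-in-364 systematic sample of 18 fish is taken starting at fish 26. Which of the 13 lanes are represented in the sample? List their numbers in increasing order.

13

Consecutive selections differ by k = 364, so their lane numbers differ by 364 mod 13 = 0.
gcd(364, 13) = 13, so the sample visits 13/13 = 1 distinct residues mod 13.
Start 26 is lane 13; the lanes hit are 13.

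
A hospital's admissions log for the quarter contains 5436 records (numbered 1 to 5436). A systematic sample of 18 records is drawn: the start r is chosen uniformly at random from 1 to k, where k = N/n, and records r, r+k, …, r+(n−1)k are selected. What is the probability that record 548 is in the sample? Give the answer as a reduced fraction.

1/302

k = 5436/18 = 302.
Record 548 is selected iff r ≡ 548 (mod 302); exactly one such r in {1,…,302}.
Inclusion probability = 1/302.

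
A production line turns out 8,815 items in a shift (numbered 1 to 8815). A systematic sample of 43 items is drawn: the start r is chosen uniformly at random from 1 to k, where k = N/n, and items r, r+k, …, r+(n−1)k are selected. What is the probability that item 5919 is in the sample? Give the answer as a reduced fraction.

k = 8815/43 = 205.
Item 5919 is selected iff r ≡ 5919 (mod 205); exactly one such r in {1,…,205}.
Inclusion probability = 1/205.

1/205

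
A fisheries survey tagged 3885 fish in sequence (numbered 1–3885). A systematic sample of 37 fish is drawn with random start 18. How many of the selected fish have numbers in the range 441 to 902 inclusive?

4

k = 3885/37 = 105
First selection ≥ 441: 18 + ⌈(441−18)/105⌉·105 = 18 + 5×105 = 543
Last selection ≤ 902: 18 + ⌊(902−18)/105⌋·105 = 18 + 8×105 = 858
Count = 8 − 5 + 1 = 4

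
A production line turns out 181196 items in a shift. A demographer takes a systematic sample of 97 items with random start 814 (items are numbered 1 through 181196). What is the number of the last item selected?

180142

k = 181196/97 = 1868
97th selection = r + (97−1)·k = 814 + 96×1868 = 814 + 179328 = 180142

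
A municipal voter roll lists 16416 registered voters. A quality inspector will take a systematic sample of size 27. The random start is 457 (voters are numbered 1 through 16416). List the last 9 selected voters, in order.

k = N/n = 16416/27 = 608
19th selection = 457 + 18×608 = 11401
20th: 11401 + 608 = 12009
21st: 12009 + 608 = 12617
22nd: 12617 + 608 = 13225
23rd: 13225 + 608 = 13833
24th: 13833 + 608 = 14441
25th: 14441 + 608 = 15049
26th: 15049 + 608 = 15657
27th: 15657 + 608 = 16265

11401, 12009, 12617, 13225, 13833, 14441, 15049, 15657, 16265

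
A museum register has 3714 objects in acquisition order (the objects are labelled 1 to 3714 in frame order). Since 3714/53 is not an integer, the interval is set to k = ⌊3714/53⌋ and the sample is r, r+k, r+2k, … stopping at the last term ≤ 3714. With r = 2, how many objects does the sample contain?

k = ⌊3714/53⌋ = 70
Achieved size = ⌊(3714 − 2)/70⌋ + 1 = ⌊3712/70⌋ + 1 = 53 + 1 = 54
(last selection: 2 + 53×70 = 3712 ≤ 3714; next would be 3782 > 3714)

54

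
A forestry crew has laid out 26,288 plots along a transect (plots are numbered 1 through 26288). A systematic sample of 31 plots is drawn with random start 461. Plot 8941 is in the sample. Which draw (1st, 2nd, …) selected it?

k = 26288/31 = 848
position = (8941 − 461)/848 + 1 = 8480/848 + 1 = 10 + 1 = 11

11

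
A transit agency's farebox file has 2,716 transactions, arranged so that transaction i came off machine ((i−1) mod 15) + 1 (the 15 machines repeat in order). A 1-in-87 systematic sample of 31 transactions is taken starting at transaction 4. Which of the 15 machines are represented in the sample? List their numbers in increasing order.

1, 4, 7, 10, 13

Consecutive selections differ by k = 87, so their machine numbers differ by 87 mod 15 = 12.
gcd(87, 15) = 3, so the sample visits 15/3 = 5 distinct residues mod 15.
Start 4 is machine 4; the machines hit are 1, 4, 7, 10, 13.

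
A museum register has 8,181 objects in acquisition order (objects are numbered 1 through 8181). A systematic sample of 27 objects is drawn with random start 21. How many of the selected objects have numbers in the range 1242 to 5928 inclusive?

k = 8181/27 = 303
First selection ≥ 1242: 21 + ⌈(1242−21)/303⌉·303 = 21 + 5×303 = 1536
Last selection ≤ 5928: 21 + ⌊(5928−21)/303⌋·303 = 21 + 19×303 = 5778
Count = 19 − 5 + 1 = 15

15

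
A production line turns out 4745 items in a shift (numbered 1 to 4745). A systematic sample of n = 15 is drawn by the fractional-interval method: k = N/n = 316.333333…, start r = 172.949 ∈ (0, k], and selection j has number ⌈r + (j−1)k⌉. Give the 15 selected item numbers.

173, 490, 806, 1122, 1439, 1755, 2071, 2388, 2704, 3020, 3337, 3653, 3969, 4286, 4602

j=1: r + 0k = 172.949 → ⌈·⌉ = 173
j=2: r + 1k = 489.282333… → ⌈·⌉ = 490
j=3: r + 2k = 805.615666… → ⌈·⌉ = 806
j=4: r + 3k = 1121.949 → ⌈·⌉ = 1122
j=5: r + 4k = 1438.282333… → ⌈·⌉ = 1439
j=6: r + 5k = 1754.615666… → ⌈·⌉ = 1755
j=7: r + 6k = 2070.949 → ⌈·⌉ = 2071
j=8: r + 7k = 2387.282333… → ⌈·⌉ = 2388
j=9: r + 8k = 2703.615666… → ⌈·⌉ = 2704
j=10: r + 9k = 3019.949 → ⌈·⌉ = 3020
j=11: r + 10k = 3336.282333… → ⌈·⌉ = 3337
j=12: r + 11k = 3652.615666… → ⌈·⌉ = 3653
j=13: r + 12k = 3968.949 → ⌈·⌉ = 3969
j=14: r + 13k = 4285.282333… → ⌈·⌉ = 4286
j=15: r + 14k = 4601.615666… → ⌈·⌉ = 4602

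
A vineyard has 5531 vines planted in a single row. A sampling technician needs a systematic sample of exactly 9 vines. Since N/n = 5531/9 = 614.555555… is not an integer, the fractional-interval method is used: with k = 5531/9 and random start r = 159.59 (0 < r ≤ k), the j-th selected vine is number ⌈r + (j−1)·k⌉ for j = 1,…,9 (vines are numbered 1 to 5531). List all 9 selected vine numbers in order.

j=1: r + 0k = 159.59 → ⌈·⌉ = 160
j=2: r + 1k = 774.145555… → ⌈·⌉ = 775
j=3: r + 2k = 1388.701111… → ⌈·⌉ = 1389
j=4: r + 3k = 2003.256666… → ⌈·⌉ = 2004
j=5: r + 4k = 2617.812222… → ⌈·⌉ = 2618
j=6: r + 5k = 3232.367777… → ⌈·⌉ = 3233
j=7: r + 6k = 3846.923333… → ⌈·⌉ = 3847
j=8: r + 7k = 4461.478888… → ⌈·⌉ = 4462
j=9: r + 8k = 5076.034444… → ⌈·⌉ = 5077

160, 775, 1389, 2004, 2618, 3233, 3847, 4462, 5077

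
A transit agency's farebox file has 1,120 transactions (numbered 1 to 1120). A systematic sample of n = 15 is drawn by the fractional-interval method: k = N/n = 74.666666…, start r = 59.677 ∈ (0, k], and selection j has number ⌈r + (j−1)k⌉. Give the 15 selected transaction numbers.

j=1: r + 0k = 59.677 → ⌈·⌉ = 60
j=2: r + 1k = 134.343666… → ⌈·⌉ = 135
j=3: r + 2k = 209.010333… → ⌈·⌉ = 210
j=4: r + 3k = 283.677 → ⌈·⌉ = 284
j=5: r + 4k = 358.343666… → ⌈·⌉ = 359
j=6: r + 5k = 433.010333… → ⌈·⌉ = 434
j=7: r + 6k = 507.677 → ⌈·⌉ = 508
j=8: r + 7k = 582.343666… → ⌈·⌉ = 583
j=9: r + 8k = 657.010333… → ⌈·⌉ = 658
j=10: r + 9k = 731.677 → ⌈·⌉ = 732
j=11: r + 10k = 806.343666… → ⌈·⌉ = 807
j=12: r + 11k = 881.010333… → ⌈·⌉ = 882
j=13: r + 12k = 955.677 → ⌈·⌉ = 956
j=14: r + 13k = 1030.343666… → ⌈·⌉ = 1031
j=15: r + 14k = 1105.010333… → ⌈·⌉ = 1106

60, 135, 210, 284, 359, 434, 508, 583, 658, 732, 807, 882, 956, 1031, 1106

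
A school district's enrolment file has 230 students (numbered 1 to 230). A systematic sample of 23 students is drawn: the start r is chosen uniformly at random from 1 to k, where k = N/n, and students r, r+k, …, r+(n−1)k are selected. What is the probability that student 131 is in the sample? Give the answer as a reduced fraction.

1/10

k = 230/23 = 10.
Student 131 is selected iff r ≡ 131 (mod 10); exactly one such r in {1,…,10}.
Inclusion probability = 1/10.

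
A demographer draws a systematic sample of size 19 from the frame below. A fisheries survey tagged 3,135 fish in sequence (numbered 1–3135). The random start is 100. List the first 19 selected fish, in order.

100, 265, 430, 595, 760, 925, 1090, 1255, 1420, 1585, 1750, 1915, 2080, 2245, 2410, 2575, 2740, 2905, 3070

k = N/n = 3135/19 = 165
fish 1: 100
fish 2: 100 + 165 = 265
fish 3: 265 + 165 = 430
fish 4: 430 + 165 = 595
fish 5: 595 + 165 = 760
fish 6: 760 + 165 = 925
fish 7: 925 + 165 = 1090
fish 8: 1090 + 165 = 1255
fish 9: 1255 + 165 = 1420
fish 10: 1420 + 165 = 1585
fish 11: 1585 + 165 = 1750
fish 12: 1750 + 165 = 1915
fish 13: 1915 + 165 = 2080
fish 14: 2080 + 165 = 2245
fish 15: 2245 + 165 = 2410
fish 16: 2410 + 165 = 2575
fish 17: 2575 + 165 = 2740
fish 18: 2740 + 165 = 2905
fish 19: 2905 + 165 = 3070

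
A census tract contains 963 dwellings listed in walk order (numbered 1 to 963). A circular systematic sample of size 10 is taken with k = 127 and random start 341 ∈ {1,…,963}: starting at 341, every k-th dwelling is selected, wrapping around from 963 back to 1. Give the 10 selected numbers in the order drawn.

Selection 1: 341
Selection 2: 341 + 127 = 468
Selection 3: 468 + 127 = 595
Selection 4: 595 + 127 = 722
Selection 5: 722 + 127 = 849
Selection 6: 849 + 127 = 976 → 976 − 963 = 13
Selection 7: 13 + 127 = 140
Selection 8: 140 + 127 = 267
Selection 9: 267 + 127 = 394
Selection 10: 394 + 127 = 521

341, 468, 595, 722, 849, 13, 140, 267, 394, 521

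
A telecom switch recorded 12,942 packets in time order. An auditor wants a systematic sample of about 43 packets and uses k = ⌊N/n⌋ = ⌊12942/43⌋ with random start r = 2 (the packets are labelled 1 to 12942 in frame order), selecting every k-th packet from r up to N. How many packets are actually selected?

44

k = ⌊12942/43⌋ = 300
Achieved size = ⌊(12942 − 2)/300⌋ + 1 = ⌊12940/300⌋ + 1 = 43 + 1 = 44
(last selection: 2 + 43×300 = 12902 ≤ 12942; next would be 13202 > 12942)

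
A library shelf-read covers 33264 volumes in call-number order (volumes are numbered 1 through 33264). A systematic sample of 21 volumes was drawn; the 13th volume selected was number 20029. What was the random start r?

1021

k = 33264/21 = 1584
r = 20029 − (13−1)×1584 = 20029 − 19008 = 1021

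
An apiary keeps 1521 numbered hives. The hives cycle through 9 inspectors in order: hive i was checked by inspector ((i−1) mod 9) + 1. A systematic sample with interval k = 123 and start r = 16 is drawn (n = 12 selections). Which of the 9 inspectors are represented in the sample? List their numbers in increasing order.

Consecutive selections differ by k = 123, so their inspector numbers differ by 123 mod 9 = 6.
gcd(123, 9) = 3, so the sample visits 9/3 = 3 distinct residues mod 9.
Start 16 is inspector 7; the inspectors hit are 1, 4, 7.

1, 4, 7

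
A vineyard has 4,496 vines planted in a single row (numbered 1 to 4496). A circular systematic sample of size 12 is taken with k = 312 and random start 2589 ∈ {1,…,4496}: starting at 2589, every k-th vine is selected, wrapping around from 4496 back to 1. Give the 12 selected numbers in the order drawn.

Selection 1: 2589
Selection 2: 2589 + 312 = 2901
Selection 3: 2901 + 312 = 3213
Selection 4: 3213 + 312 = 3525
Selection 5: 3525 + 312 = 3837
Selection 6: 3837 + 312 = 4149
Selection 7: 4149 + 312 = 4461
Selection 8: 4461 + 312 = 4773 → 4773 − 4496 = 277
Selection 9: 277 + 312 = 589
Selection 10: 589 + 312 = 901
Selection 11: 901 + 312 = 1213
Selection 12: 1213 + 312 = 1525

2589, 2901, 3213, 3525, 3837, 4149, 4461, 277, 589, 901, 1213, 1525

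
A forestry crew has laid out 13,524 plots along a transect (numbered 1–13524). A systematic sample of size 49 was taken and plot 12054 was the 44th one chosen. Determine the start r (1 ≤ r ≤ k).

186

k = 13524/49 = 276
r = 12054 − (44−1)×276 = 12054 − 11868 = 186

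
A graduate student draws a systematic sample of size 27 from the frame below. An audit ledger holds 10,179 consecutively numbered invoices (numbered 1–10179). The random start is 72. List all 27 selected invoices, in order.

72, 449, 826, 1203, 1580, 1957, 2334, 2711, 3088, 3465, 3842, 4219, 4596, 4973, 5350, 5727, 6104, 6481, 6858, 7235, 7612, 7989, 8366, 8743, 9120, 9497, 9874

k = N/n = 10179/27 = 377
invoice 1: 72
invoice 2: 72 + 377 = 449
invoice 3: 449 + 377 = 826
invoice 4: 826 + 377 = 1203
invoice 5: 1203 + 377 = 1580
invoice 6: 1580 + 377 = 1957
invoice 7: 1957 + 377 = 2334
invoice 8: 2334 + 377 = 2711
invoice 9: 2711 + 377 = 3088
invoice 10: 3088 + 377 = 3465
invoice 11: 3465 + 377 = 3842
invoice 12: 3842 + 377 = 4219
invoice 13: 4219 + 377 = 4596
invoice 14: 4596 + 377 = 4973
invoice 15: 4973 + 377 = 5350
invoice 16: 5350 + 377 = 5727
invoice 17: 5727 + 377 = 6104
invoice 18: 6104 + 377 = 6481
invoice 19: 6481 + 377 = 6858
invoice 20: 6858 + 377 = 7235
invoice 21: 7235 + 377 = 7612
invoice 22: 7612 + 377 = 7989
invoice 23: 7989 + 377 = 8366
invoice 24: 8366 + 377 = 8743
invoice 25: 8743 + 377 = 9120
invoice 26: 9120 + 377 = 9497
invoice 27: 9497 + 377 = 9874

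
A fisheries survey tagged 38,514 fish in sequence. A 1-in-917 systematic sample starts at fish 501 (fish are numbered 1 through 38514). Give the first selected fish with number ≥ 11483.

k = 917
Steps past start: ⌈(11483 − 501)/917⌉ = ⌈10982/917⌉ = 12
Selected fish: 501 + 12×917 = 11505

11505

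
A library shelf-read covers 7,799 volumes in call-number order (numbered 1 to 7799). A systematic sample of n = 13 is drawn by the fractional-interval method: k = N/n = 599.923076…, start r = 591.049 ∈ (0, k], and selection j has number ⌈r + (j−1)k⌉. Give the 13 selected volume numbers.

j=1: r + 0k = 591.049 → ⌈·⌉ = 592
j=2: r + 1k = 1190.972076… → ⌈·⌉ = 1191
j=3: r + 2k = 1790.895153… → ⌈·⌉ = 1791
j=4: r + 3k = 2390.818230… → ⌈·⌉ = 2391
j=5: r + 4k = 2990.741307… → ⌈·⌉ = 2991
j=6: r + 5k = 3590.664384… → ⌈·⌉ = 3591
j=7: r + 6k = 4190.587461… → ⌈·⌉ = 4191
j=8: r + 7k = 4790.510538… → ⌈·⌉ = 4791
j=9: r + 8k = 5390.433615… → ⌈·⌉ = 5391
j=10: r + 9k = 5990.356692… → ⌈·⌉ = 5991
j=11: r + 10k = 6590.279769… → ⌈·⌉ = 6591
j=12: r + 11k = 7190.202846… → ⌈·⌉ = 7191
j=13: r + 12k = 7790.125923… → ⌈·⌉ = 7791

592, 1191, 1791, 2391, 2991, 3591, 4191, 4791, 5391, 5991, 6591, 7191, 7791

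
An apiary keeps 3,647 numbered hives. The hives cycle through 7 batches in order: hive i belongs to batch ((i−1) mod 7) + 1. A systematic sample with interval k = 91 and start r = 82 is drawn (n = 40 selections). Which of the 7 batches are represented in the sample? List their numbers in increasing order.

Consecutive selections differ by k = 91, so their batch numbers differ by 91 mod 7 = 0.
gcd(91, 7) = 7, so the sample visits 7/7 = 1 distinct residues mod 7.
Start 82 is batch 5; the batches hit are 5.

5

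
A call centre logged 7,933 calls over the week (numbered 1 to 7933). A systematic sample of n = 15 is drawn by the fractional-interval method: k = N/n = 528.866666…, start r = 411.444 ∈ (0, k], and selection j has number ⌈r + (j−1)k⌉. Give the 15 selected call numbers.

412, 941, 1470, 1999, 2527, 3056, 3585, 4114, 4643, 5172, 5701, 6229, 6758, 7287, 7816

j=1: r + 0k = 411.444 → ⌈·⌉ = 412
j=2: r + 1k = 940.310666… → ⌈·⌉ = 941
j=3: r + 2k = 1469.177333… → ⌈·⌉ = 1470
j=4: r + 3k = 1998.044 → ⌈·⌉ = 1999
j=5: r + 4k = 2526.910666… → ⌈·⌉ = 2527
j=6: r + 5k = 3055.777333… → ⌈·⌉ = 3056
j=7: r + 6k = 3584.644 → ⌈·⌉ = 3585
j=8: r + 7k = 4113.510666… → ⌈·⌉ = 4114
j=9: r + 8k = 4642.377333… → ⌈·⌉ = 4643
j=10: r + 9k = 5171.244 → ⌈·⌉ = 5172
j=11: r + 10k = 5700.110666… → ⌈·⌉ = 5701
j=12: r + 11k = 6228.977333… → ⌈·⌉ = 6229
j=13: r + 12k = 6757.844 → ⌈·⌉ = 6758
j=14: r + 13k = 7286.710666… → ⌈·⌉ = 7287
j=15: r + 14k = 7815.577333… → ⌈·⌉ = 7816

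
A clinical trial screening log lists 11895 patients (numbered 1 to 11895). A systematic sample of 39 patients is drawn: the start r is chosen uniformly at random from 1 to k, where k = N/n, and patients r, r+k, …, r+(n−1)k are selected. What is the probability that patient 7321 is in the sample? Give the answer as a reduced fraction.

k = 11895/39 = 305.
Patient 7321 is selected iff r ≡ 7321 (mod 305); exactly one such r in {1,…,305}.
Inclusion probability = 1/305.

1/305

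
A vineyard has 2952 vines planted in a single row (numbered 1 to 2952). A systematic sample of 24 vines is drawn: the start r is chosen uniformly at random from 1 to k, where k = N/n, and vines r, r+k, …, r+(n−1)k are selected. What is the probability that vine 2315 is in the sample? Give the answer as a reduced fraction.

k = 2952/24 = 123.
Vine 2315 is selected iff r ≡ 2315 (mod 123); exactly one such r in {1,…,123}.
Inclusion probability = 1/123.

1/123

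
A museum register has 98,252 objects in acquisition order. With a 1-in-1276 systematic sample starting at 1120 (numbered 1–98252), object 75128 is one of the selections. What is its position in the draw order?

k = 1276
position = (75128 − 1120)/1276 + 1 = 74008/1276 + 1 = 58 + 1 = 59

59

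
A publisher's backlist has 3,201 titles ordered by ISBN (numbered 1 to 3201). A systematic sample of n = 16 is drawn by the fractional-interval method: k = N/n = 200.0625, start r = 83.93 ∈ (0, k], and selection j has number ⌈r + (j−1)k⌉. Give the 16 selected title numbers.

j=1: r + 0k = 83.93 → ⌈·⌉ = 84
j=2: r + 1k = 283.9925 → ⌈·⌉ = 284
j=3: r + 2k = 484.055 → ⌈·⌉ = 485
j=4: r + 3k = 684.1175 → ⌈·⌉ = 685
j=5: r + 4k = 884.18 → ⌈·⌉ = 885
j=6: r + 5k = 1084.2425 → ⌈·⌉ = 1085
j=7: r + 6k = 1284.305 → ⌈·⌉ = 1285
j=8: r + 7k = 1484.3675 → ⌈·⌉ = 1485
j=9: r + 8k = 1684.43 → ⌈·⌉ = 1685
j=10: r + 9k = 1884.4925 → ⌈·⌉ = 1885
j=11: r + 10k = 2084.555 → ⌈·⌉ = 2085
j=12: r + 11k = 2284.6175 → ⌈·⌉ = 2285
j=13: r + 12k = 2484.68 → ⌈·⌉ = 2485
j=14: r + 13k = 2684.7425 → ⌈·⌉ = 2685
j=15: r + 14k = 2884.805 → ⌈·⌉ = 2885
j=16: r + 15k = 3084.8675 → ⌈·⌉ = 3085

84, 284, 485, 685, 885, 1085, 1285, 1485, 1685, 1885, 2085, 2285, 2485, 2685, 2885, 3085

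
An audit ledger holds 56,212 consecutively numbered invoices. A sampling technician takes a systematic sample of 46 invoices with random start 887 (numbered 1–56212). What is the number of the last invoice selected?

k = 56212/46 = 1222
46th selection = r + (46−1)·k = 887 + 45×1222 = 887 + 54990 = 55877

55877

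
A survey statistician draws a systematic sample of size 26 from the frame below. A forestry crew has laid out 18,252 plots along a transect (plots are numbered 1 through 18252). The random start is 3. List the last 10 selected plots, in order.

11235, 11937, 12639, 13341, 14043, 14745, 15447, 16149, 16851, 17553

k = N/n = 18252/26 = 702
17th selection = 3 + 16×702 = 11235
18th: 11235 + 702 = 11937
19th: 11937 + 702 = 12639
20th: 12639 + 702 = 13341
21st: 13341 + 702 = 14043
22nd: 14043 + 702 = 14745
23rd: 14745 + 702 = 15447
24th: 15447 + 702 = 16149
25th: 16149 + 702 = 16851
26th: 16851 + 702 = 17553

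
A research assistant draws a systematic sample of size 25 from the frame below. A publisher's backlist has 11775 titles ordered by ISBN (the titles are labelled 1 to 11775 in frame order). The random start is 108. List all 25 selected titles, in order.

108, 579, 1050, 1521, 1992, 2463, 2934, 3405, 3876, 4347, 4818, 5289, 5760, 6231, 6702, 7173, 7644, 8115, 8586, 9057, 9528, 9999, 10470, 10941, 11412

k = N/n = 11775/25 = 471
title 1: 108
title 2: 108 + 471 = 579
title 3: 579 + 471 = 1050
title 4: 1050 + 471 = 1521
title 5: 1521 + 471 = 1992
title 6: 1992 + 471 = 2463
title 7: 2463 + 471 = 2934
title 8: 2934 + 471 = 3405
title 9: 3405 + 471 = 3876
title 10: 3876 + 471 = 4347
title 11: 4347 + 471 = 4818
title 12: 4818 + 471 = 5289
title 13: 5289 + 471 = 5760
title 14: 5760 + 471 = 6231
title 15: 6231 + 471 = 6702
title 16: 6702 + 471 = 7173
title 17: 7173 + 471 = 7644
title 18: 7644 + 471 = 8115
title 19: 8115 + 471 = 8586
title 20: 8586 + 471 = 9057
title 21: 9057 + 471 = 9528
title 22: 9528 + 471 = 9999
title 23: 9999 + 471 = 10470
title 24: 10470 + 471 = 10941
title 25: 10941 + 471 = 11412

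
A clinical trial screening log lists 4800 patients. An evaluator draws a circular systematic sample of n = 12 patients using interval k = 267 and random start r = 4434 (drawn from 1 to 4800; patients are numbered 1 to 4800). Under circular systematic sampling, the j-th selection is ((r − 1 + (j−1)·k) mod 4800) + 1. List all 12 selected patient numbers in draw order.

4434, 4701, 168, 435, 702, 969, 1236, 1503, 1770, 2037, 2304, 2571

Selection 1: 4434
Selection 2: 4434 + 267 = 4701
Selection 3: 4701 + 267 = 4968 → 4968 − 4800 = 168
Selection 4: 168 + 267 = 435
Selection 5: 435 + 267 = 702
Selection 6: 702 + 267 = 969
Selection 7: 969 + 267 = 1236
Selection 8: 1236 + 267 = 1503
Selection 9: 1503 + 267 = 1770
Selection 10: 1770 + 267 = 2037
Selection 11: 2037 + 267 = 2304
Selection 12: 2304 + 267 = 2571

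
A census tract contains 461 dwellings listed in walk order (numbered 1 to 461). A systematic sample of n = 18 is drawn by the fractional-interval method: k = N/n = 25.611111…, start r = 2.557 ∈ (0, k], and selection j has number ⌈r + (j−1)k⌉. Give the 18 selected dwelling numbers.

3, 29, 54, 80, 106, 131, 157, 182, 208, 234, 259, 285, 310, 336, 362, 387, 413, 438

j=1: r + 0k = 2.557 → ⌈·⌉ = 3
j=2: r + 1k = 28.168111… → ⌈·⌉ = 29
j=3: r + 2k = 53.779222… → ⌈·⌉ = 54
j=4: r + 3k = 79.390333… → ⌈·⌉ = 80
j=5: r + 4k = 105.001444… → ⌈·⌉ = 106
j=6: r + 5k = 130.612555… → ⌈·⌉ = 131
j=7: r + 6k = 156.223666… → ⌈·⌉ = 157
j=8: r + 7k = 181.834777… → ⌈·⌉ = 182
j=9: r + 8k = 207.445888… → ⌈·⌉ = 208
j=10: r + 9k = 233.057 → ⌈·⌉ = 234
j=11: r + 10k = 258.668111… → ⌈·⌉ = 259
j=12: r + 11k = 284.279222… → ⌈·⌉ = 285
j=13: r + 12k = 309.890333… → ⌈·⌉ = 310
j=14: r + 13k = 335.501444… → ⌈·⌉ = 336
j=15: r + 14k = 361.112555… → ⌈·⌉ = 362
j=16: r + 15k = 386.723666… → ⌈·⌉ = 387
j=17: r + 16k = 412.334777… → ⌈·⌉ = 413
j=18: r + 17k = 437.945888… → ⌈·⌉ = 438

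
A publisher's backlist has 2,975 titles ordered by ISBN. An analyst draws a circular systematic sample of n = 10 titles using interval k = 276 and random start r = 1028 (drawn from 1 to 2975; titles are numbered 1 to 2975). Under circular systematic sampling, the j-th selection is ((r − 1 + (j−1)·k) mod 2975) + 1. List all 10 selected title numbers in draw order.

Selection 1: 1028
Selection 2: 1028 + 276 = 1304
Selection 3: 1304 + 276 = 1580
Selection 4: 1580 + 276 = 1856
Selection 5: 1856 + 276 = 2132
Selection 6: 2132 + 276 = 2408
Selection 7: 2408 + 276 = 2684
Selection 8: 2684 + 276 = 2960
Selection 9: 2960 + 276 = 3236 → 3236 − 2975 = 261
Selection 10: 261 + 276 = 537

1028, 1304, 1580, 1856, 2132, 2408, 2684, 2960, 261, 537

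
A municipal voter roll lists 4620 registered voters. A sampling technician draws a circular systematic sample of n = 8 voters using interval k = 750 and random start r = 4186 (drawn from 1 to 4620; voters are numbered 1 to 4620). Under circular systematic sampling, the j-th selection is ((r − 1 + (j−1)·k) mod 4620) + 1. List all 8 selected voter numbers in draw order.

Selection 1: 4186
Selection 2: 4186 + 750 = 4936 → 4936 − 4620 = 316
Selection 3: 316 + 750 = 1066
Selection 4: 1066 + 750 = 1816
Selection 5: 1816 + 750 = 2566
Selection 6: 2566 + 750 = 3316
Selection 7: 3316 + 750 = 4066
Selection 8: 4066 + 750 = 4816 → 4816 − 4620 = 196

4186, 316, 1066, 1816, 2566, 3316, 4066, 196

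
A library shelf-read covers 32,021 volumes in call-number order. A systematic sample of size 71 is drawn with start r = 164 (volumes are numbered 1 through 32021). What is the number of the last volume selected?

31734

k = 32021/71 = 451
71st selection = r + (71−1)·k = 164 + 70×451 = 164 + 31570 = 31734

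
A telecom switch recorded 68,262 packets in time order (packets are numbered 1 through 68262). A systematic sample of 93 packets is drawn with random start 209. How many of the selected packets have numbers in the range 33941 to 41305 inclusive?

10

k = 68262/93 = 734
First selection ≥ 33941: 209 + ⌈(33941−209)/734⌉·734 = 209 + 46×734 = 33973
Last selection ≤ 41305: 209 + ⌊(41305−209)/734⌋·734 = 209 + 55×734 = 40579
Count = 55 − 46 + 1 = 10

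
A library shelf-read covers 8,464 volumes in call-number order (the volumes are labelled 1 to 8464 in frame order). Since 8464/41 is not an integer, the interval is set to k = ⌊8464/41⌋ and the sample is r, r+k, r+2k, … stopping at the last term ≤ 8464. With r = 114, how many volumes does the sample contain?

41

k = ⌊8464/41⌋ = 206
Achieved size = ⌊(8464 − 114)/206⌋ + 1 = ⌊8350/206⌋ + 1 = 40 + 1 = 41
(last selection: 114 + 40×206 = 8354 ≤ 8464; next would be 8560 > 8464)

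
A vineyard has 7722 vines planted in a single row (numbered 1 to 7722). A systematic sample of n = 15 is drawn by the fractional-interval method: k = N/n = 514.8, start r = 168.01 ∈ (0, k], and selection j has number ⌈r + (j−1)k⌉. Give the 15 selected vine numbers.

169, 683, 1198, 1713, 2228, 2743, 3257, 3772, 4287, 4802, 5317, 5831, 6346, 6861, 7376

j=1: r + 0k = 168.01 → ⌈·⌉ = 169
j=2: r + 1k = 682.81 → ⌈·⌉ = 683
j=3: r + 2k = 1197.61 → ⌈·⌉ = 1198
j=4: r + 3k = 1712.41 → ⌈·⌉ = 1713
j=5: r + 4k = 2227.21 → ⌈·⌉ = 2228
j=6: r + 5k = 2742.01 → ⌈·⌉ = 2743
j=7: r + 6k = 3256.81 → ⌈·⌉ = 3257
j=8: r + 7k = 3771.61 → ⌈·⌉ = 3772
j=9: r + 8k = 4286.41 → ⌈·⌉ = 4287
j=10: r + 9k = 4801.21 → ⌈·⌉ = 4802
j=11: r + 10k = 5316.01 → ⌈·⌉ = 5317
j=12: r + 11k = 5830.81 → ⌈·⌉ = 5831
j=13: r + 12k = 6345.61 → ⌈·⌉ = 6346
j=14: r + 13k = 6860.41 → ⌈·⌉ = 6861
j=15: r + 14k = 7375.21 → ⌈·⌉ = 7376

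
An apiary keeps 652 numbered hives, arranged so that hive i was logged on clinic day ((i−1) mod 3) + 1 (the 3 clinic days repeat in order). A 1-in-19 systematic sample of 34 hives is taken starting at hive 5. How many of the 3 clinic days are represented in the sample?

Consecutive selections differ by k = 19, so their clinic day numbers differ by 19 mod 3 = 1.
gcd(19, 3) = 1, so the sample visits 3/1 = 3 distinct residues mod 3.
Start 5 is clinic day 2; the clinic days hit are 1, 2, 3.

3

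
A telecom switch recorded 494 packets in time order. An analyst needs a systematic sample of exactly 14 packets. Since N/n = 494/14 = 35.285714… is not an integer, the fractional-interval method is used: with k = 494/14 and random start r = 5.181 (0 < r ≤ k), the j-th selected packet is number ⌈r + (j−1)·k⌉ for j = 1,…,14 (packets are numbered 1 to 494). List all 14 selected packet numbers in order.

6, 41, 76, 112, 147, 182, 217, 253, 288, 323, 359, 394, 429, 464

j=1: r + 0k = 5.181 → ⌈·⌉ = 6
j=2: r + 1k = 40.466714… → ⌈·⌉ = 41
j=3: r + 2k = 75.752428… → ⌈·⌉ = 76
j=4: r + 3k = 111.038142… → ⌈·⌉ = 112
j=5: r + 4k = 146.323857… → ⌈·⌉ = 147
j=6: r + 5k = 181.609571… → ⌈·⌉ = 182
j=7: r + 6k = 216.895285… → ⌈·⌉ = 217
j=8: r + 7k = 252.181 → ⌈·⌉ = 253
j=9: r + 8k = 287.466714… → ⌈·⌉ = 288
j=10: r + 9k = 322.752428… → ⌈·⌉ = 323
j=11: r + 10k = 358.038142… → ⌈·⌉ = 359
j=12: r + 11k = 393.323857… → ⌈·⌉ = 394
j=13: r + 12k = 428.609571… → ⌈·⌉ = 429
j=14: r + 13k = 463.895285… → ⌈·⌉ = 464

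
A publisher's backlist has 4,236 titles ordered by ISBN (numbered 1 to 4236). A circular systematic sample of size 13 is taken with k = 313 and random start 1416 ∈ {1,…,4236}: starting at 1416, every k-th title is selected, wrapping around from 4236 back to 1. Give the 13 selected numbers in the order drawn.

Selection 1: 1416
Selection 2: 1416 + 313 = 1729
Selection 3: 1729 + 313 = 2042
Selection 4: 2042 + 313 = 2355
Selection 5: 2355 + 313 = 2668
Selection 6: 2668 + 313 = 2981
Selection 7: 2981 + 313 = 3294
Selection 8: 3294 + 313 = 3607
Selection 9: 3607 + 313 = 3920
Selection 10: 3920 + 313 = 4233
Selection 11: 4233 + 313 = 4546 → 4546 − 4236 = 310
Selection 12: 310 + 313 = 623
Selection 13: 623 + 313 = 936

1416, 1729, 2042, 2355, 2668, 2981, 3294, 3607, 3920, 4233, 310, 623, 936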